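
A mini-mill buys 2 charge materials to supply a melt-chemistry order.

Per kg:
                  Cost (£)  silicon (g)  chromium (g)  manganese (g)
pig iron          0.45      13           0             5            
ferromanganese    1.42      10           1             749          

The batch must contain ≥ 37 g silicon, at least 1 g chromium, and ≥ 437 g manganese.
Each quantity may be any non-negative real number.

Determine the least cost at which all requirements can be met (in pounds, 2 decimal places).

Let x1 = kg of pig iron, x2 = kg of ferromanganese.
Minimize 0.45x1 + 1.42x2 s.t.:
  13x1 + 10x2 ≥ 37   (silicon)
  1x2 ≥ 1   (chromium)
  5x1 + 749x2 ≥ 437   (manganese)
  x1, x2 ≥ 0.
Both inputs are positive at the optimum. There the silicon and chromium constraints are tight.
So pig iron = 2.077 kg, ferromanganese = 1 kg.
Objective = 0.45·2.077 + 1.42·1 = 2.3547.

£2.35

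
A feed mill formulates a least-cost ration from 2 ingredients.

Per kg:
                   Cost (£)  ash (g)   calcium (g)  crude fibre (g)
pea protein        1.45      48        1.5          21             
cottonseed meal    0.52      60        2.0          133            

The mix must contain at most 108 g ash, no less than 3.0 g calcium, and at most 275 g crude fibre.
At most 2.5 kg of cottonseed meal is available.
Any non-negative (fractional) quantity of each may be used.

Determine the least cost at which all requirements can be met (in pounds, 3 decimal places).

£0.780

Let x1 = kg of pea protein, x2 = kg of cottonseed meal.
min 1.45x1 + 0.52x2 with:
  48x1 + 60x2 ≤ 108   (ash)
  1.5x1 + 2x2 ≥ 3   (calcium)
  21x1 + 133x2 ≤ 275   (crude fibre)
  x2 ≤ 2.5
  x1, x2 ≥ 0.
The optimal basis is {cottonseed meal}; pea protein drops out. There the calcium constraint is tight.
So cottonseed meal = 1.5 kg.
Objective = 0.52·1.5 = 0.78000.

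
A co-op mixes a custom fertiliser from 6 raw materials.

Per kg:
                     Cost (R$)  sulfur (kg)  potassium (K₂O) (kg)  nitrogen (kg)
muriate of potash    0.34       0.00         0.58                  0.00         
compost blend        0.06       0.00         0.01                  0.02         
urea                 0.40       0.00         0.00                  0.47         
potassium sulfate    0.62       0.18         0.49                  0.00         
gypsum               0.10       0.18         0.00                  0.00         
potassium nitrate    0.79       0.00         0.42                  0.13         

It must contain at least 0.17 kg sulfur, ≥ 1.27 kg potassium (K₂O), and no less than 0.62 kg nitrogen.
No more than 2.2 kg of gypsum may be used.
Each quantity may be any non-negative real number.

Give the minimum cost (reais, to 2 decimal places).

R$1.37

Let x1 = kg of muriate of potash, x2 = kg of compost blend, x3 = kg of urea, x4 = kg of potassium sulfate, x5 = kg of gypsum, x6 = kg of potassium nitrate.
Minimize 0.34x1 + 0.06x2 + 0.4x3 + 0.62x4 + 0.1x5 + 0.79x6 subject to:
  0.18x4 + 0.18x5 ≥ 0.17   (sulfur)
  0.58x1 + 0.01x2 + 0.49x4 + 0.42x6 ≥ 1.27   (potassium (K₂O))
  0.02x2 + 0.47x3 + 0.13x6 ≥ 0.62   (nitrogen)
  x5 ≤ 2.2
  x1, x2, x3, x4, x5, x6 ≥ 0.
The optimal basis is {muriate of potash, urea, gypsum}; compost blend, potassium sulfate, potassium nitrate drop out. There the sulfur, potassium (K₂O), nitrogen constraints are tight.
That vertex is x1 = 2.19, x3 = 1.319, x5 = 0.9444.
Total cost: 0.34·2.19 + 0.4·1.319 + 0.1·0.9444 = 1.3666.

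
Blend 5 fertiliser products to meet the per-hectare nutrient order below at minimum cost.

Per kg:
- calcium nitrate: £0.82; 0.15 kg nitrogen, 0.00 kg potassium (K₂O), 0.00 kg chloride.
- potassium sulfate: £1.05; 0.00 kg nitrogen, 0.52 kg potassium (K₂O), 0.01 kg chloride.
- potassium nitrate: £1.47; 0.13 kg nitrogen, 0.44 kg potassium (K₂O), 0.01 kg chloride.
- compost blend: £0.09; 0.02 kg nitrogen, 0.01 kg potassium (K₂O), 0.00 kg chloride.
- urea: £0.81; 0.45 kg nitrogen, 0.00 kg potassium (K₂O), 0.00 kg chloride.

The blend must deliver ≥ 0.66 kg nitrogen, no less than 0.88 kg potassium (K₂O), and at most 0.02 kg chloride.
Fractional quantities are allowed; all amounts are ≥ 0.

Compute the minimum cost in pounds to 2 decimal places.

This is a linear program. Let x1 = kg of calcium nitrate, x2 = kg of potassium sulfate, x3 = kg of potassium nitrate, x4 = kg of compost blend, x5 = kg of urea.
Minimize 0.82x1 + 1.05x2 + 1.47x3 + 0.09x4 + 0.81x5 with:
  0.15x1 + 0.13x3 + 0.02x4 + 0.45x5 ≥ 0.66   (nitrogen)
  0.52x2 + 0.44x3 + 0.01x4 ≥ 0.88   (potassium (K₂O))
  0.01x2 + 0.01x3 ≤ 0.02   (chloride)
  x1, x2, x3, x4, x5 ≥ 0.
The optimal basis is {potassium sulfate, urea}; calcium nitrate, potassium nitrate, compost blend drop out. The nitrogen and potassium (K₂O) requirements are met with equality.
Solving gives x2 = 1.692, x5 = 1.467.
Hence cost = 1.05·1.692 + 0.81·1.467 = £2.9649.

£2.96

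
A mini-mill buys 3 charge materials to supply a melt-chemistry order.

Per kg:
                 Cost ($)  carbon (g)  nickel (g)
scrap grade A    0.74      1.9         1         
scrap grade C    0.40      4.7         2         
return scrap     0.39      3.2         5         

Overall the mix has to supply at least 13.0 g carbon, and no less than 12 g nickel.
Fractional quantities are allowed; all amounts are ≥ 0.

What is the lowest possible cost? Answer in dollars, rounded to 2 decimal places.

Set it up as a linear program. Let x1 = kg of scrap grade A, x2 = kg of scrap grade C, x3 = kg of return scrap.
Minimize 0.74x1 + 0.4x2 + 0.39x3 with:
  1.9x1 + 4.7x2 + 3.2x3 ≥ 13   (carbon)
  1x1 + 2x2 + 5x3 ≥ 12   (nickel)
  x1, x2, x3 ≥ 0.
The minimum-cost mix takes nothing from scrap grade A — only scrap grade C, return scrap. There the carbon and nickel constraints are tight.
Optimal quantities: scrap grade C = 1.556 kg, return scrap = 1.778 kg.
Hence cost = 0.4·1.556 + 0.39·1.778 = $1.3158.

$1.32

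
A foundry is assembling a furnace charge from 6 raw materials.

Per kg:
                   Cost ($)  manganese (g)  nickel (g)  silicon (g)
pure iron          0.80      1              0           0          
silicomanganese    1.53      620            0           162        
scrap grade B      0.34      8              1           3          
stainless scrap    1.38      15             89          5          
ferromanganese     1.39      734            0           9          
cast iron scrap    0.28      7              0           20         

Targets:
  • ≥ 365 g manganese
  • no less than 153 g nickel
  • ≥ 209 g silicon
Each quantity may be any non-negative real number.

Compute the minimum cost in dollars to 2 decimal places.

This is a linear program. Let x1 = kg of pure iron, x2 = kg of silicomanganese, x3 = kg of scrap grade B, x4 = kg of stainless scrap, x5 = kg of ferromanganese, x6 = kg of cast iron scrap.
min 0.8x1 + 1.53x2 + 0.34x3 + 1.38x4 + 1.39x5 + 0.28x6 s.t.:
  1x1 + 620x2 + 8x3 + 15x4 + 734x5 + 7x6 ≥ 365   (manganese)
  1x3 + 89x4 ≥ 153   (nickel)
  162x2 + 3x3 + 5x4 + 9x5 + 20x6 ≥ 209   (silicon)
  x1, x2, x3, x4, x5, x6 ≥ 0.
The optimal basis is {silicomanganese, stainless scrap}; pure iron, scrap grade B, ferromanganese, cast iron scrap drop out. Binding constraints: nickel and silicon.
Optimal quantities: silicomanganese = 1.2371 kg, stainless scrap = 1.7191 kg.
Total cost: 1.53·1.2371 + 1.38·1.7191 = 4.2651.

$4.27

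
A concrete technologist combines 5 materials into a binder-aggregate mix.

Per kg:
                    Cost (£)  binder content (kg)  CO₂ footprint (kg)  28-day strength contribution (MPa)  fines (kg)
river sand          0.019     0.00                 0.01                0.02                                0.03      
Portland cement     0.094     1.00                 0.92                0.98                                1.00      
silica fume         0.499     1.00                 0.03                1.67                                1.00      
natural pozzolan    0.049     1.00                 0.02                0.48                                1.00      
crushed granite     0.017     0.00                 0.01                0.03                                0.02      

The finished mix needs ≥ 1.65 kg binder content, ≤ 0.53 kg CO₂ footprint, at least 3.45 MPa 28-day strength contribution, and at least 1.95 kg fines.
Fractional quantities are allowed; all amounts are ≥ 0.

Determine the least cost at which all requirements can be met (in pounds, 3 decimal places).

Let x1 = kg of river sand, x2 = kg of Portland cement, x3 = kg of silica fume, x4 = kg of natural pozzolan, x5 = kg of crushed granite.
min 0.019x1 + 0.094x2 + 0.499x3 + 0.049x4 + 0.017x5 s.t.:
  1x2 + 1x3 + 1x4 ≥ 1.65   (binder content)
  0.01x1 + 0.92x2 + 0.03x3 + 0.02x4 + 0.01x5 ≤ 0.53   (CO₂ footprint)
  0.02x1 + 0.98x2 + 1.67x3 + 0.48x4 + 0.03x5 ≥ 3.45   (28-day strength contribution)
  0.03x1 + 1x2 + 1x3 + 1x4 + 0.02x5 ≥ 1.95   (fines)
  x1, x2, x3, x4, x5 ≥ 0.
The minimum-cost mix takes nothing from river sand, silica fume, crushed granite — only Portland cement, natural pozzolan. Binding constraints: CO₂ footprint and 28-day strength contribution.
Optimal quantities: Portland cement = 0.4393 kg, natural pozzolan = 6.291 kg.
Hence cost = 0.094·0.4393 + 0.049·6.291 = £0.34955.

£0.350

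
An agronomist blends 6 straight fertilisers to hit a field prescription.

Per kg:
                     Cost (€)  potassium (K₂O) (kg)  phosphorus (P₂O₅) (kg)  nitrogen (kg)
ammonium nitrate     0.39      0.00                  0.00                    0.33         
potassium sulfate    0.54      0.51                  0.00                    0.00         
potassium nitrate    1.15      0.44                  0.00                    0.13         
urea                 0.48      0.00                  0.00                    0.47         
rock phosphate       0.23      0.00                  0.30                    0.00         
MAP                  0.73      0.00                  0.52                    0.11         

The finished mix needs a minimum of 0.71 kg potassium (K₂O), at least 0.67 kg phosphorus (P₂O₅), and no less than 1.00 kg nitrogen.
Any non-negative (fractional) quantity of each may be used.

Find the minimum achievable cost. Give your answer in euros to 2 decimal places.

€2.29

Set it up as a linear program. Let x1 = kg of ammonium nitrate, x2 = kg of potassium sulfate, x3 = kg of potassium nitrate, x4 = kg of urea, x5 = kg of rock phosphate, x6 = kg of MAP.
Minimize 0.39x1 + 0.54x2 + 1.15x3 + 0.48x4 + 0.23x5 + 0.73x6 with:
  0.51x2 + 0.44x3 ≥ 0.71   (potassium (K₂O))
  0.3x5 + 0.52x6 ≥ 0.67   (phosphorus (P₂O₅))
  0.33x1 + 0.13x3 + 0.47x4 + 0.11x6 ≥ 1   (nitrogen)
  x1, x2, x3, x4, x5, x6 ≥ 0.
The minimum-cost mix takes nothing from ammonium nitrate, potassium nitrate, MAP — only potassium sulfate, urea, rock phosphate. Binding constraints: potassium (K₂O), phosphorus (P₂O₅), nitrogen.
Solving gives x2 = 1.392, x4 = 2.128, x5 = 2.233.
Objective = 0.54·1.392 + 0.48·2.128 + 0.23·2.233 = 2.2867.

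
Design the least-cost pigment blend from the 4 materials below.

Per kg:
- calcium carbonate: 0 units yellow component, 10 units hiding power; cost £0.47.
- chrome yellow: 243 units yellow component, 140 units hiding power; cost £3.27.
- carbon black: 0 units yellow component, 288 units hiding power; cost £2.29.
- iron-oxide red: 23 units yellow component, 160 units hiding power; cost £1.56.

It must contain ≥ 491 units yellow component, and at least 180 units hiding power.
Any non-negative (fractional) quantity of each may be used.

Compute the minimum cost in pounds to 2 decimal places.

£6.61

Let x1 = kg of calcium carbonate, x2 = kg of chrome yellow, x3 = kg of carbon black, x4 = kg of iron-oxide red.
min 0.47x1 + 3.27x2 + 2.29x3 + 1.56x4 with:
  243x2 + 23x4 ≥ 491   (yellow component)
  10x1 + 140x2 + 288x3 + 160x4 ≥ 180   (hiding power)
  x1, x2, x3, x4 ≥ 0.
The minimum-cost mix takes nothing from calcium carbonate, carbon black, iron-oxide red — only chrome yellow. The yellow component requirement is met with equality.
So chrome yellow = 2.021 kg.
Cost = 3.27·2.021 = 6.6087.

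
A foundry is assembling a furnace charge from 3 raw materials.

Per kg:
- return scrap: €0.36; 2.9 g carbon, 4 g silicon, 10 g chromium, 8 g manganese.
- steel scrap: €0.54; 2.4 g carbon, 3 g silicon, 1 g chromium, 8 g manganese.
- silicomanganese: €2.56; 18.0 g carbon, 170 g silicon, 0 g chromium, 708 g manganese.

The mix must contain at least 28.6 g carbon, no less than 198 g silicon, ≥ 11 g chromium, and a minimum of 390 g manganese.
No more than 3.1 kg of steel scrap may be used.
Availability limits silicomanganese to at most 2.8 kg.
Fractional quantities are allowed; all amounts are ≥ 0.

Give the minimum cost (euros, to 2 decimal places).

€3.91

Let x1 = kg of return scrap, x2 = kg of steel scrap, x3 = kg of silicomanganese.
Minimize 0.36x1 + 0.54x2 + 2.56x3 s.t.:
  2.9x1 + 2.4x2 + 18x3 ≥ 28.6   (carbon)
  4x1 + 3x2 + 170x3 ≥ 198   (silicon)
  10x1 + 1x2 ≥ 11   (chromium)
  8x1 + 8x2 + 708x3 ≥ 390   (manganese)
  x2 ≤ 3.1
  x3 ≤ 2.8
  x1, x2, x3 ≥ 0.
The minimum-cost mix takes nothing from steel scrap — only return scrap, silicomanganese. The carbon and silicon requirements are met with equality.
Solving gives x1 = 3.083, x3 = 1.092.
Hence cost = 0.36·3.083 + 2.56·1.092 = €3.9054.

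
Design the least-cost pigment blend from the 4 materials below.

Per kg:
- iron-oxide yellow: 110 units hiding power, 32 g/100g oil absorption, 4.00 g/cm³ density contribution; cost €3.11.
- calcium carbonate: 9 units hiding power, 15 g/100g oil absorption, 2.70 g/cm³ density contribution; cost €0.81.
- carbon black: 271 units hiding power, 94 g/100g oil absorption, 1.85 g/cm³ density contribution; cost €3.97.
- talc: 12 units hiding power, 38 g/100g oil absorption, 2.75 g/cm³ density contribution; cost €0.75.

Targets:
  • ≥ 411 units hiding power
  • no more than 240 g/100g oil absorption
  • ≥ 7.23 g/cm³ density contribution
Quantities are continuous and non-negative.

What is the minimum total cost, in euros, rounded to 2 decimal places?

Let x1 = kg of iron-oxide yellow, x2 = kg of calcium carbonate, x3 = kg of carbon black, x4 = kg of talc.
Minimize 3.11x1 + 0.81x2 + 3.97x3 + 0.75x4 subject to:
  110x1 + 9x2 + 271x3 + 12x4 ≥ 411   (hiding power)
  32x1 + 15x2 + 94x3 + 38x4 ≤ 240   (oil absorption)
  4x1 + 2.7x2 + 1.85x3 + 2.75x4 ≥ 7.23   (density contribution)
  x1, x2, x3, x4 ≥ 0.
At the optimum only carbon black, talc are positive (iron-oxide yellow, calcium carbonate = 0). Binding constraints: hiding power and density contribution.
So carbon black = 1.443 kg, talc = 1.658 kg.
Objective = 3.97·1.443 + 0.75·1.658 = 6.9722.

€6.97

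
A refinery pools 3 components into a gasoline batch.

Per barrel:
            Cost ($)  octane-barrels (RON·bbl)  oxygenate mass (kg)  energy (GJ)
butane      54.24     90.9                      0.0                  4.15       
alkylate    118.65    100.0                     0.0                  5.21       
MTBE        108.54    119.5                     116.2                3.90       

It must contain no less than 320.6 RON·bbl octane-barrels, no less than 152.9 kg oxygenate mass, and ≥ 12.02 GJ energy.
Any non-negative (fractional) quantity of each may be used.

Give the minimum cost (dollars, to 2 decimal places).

$240.30

Let x1 = barrels of butane, x2 = barrels of alkylate, x3 = barrels of MTBE.
Minimize 54.24x1 + 118.65x2 + 108.54x3 subject to:
  90.9x1 + 100x2 + 119.5x3 ≥ 320.6   (octane-barrels)
  116.2x3 ≥ 152.9   (oxygenate mass)
  4.15x1 + 5.21x2 + 3.9x3 ≥ 12.02   (energy)
  x1, x2, x3 ≥ 0.
At the optimum only butane, MTBE are positive (alkylate = 0). There the octane-barrels and oxygenate mass constraints are tight.
Solving gives x1 = 1.79711, x3 = 1.31583.
Cost = 54.24·1.79711 + 108.54·1.31583 = 240.2954.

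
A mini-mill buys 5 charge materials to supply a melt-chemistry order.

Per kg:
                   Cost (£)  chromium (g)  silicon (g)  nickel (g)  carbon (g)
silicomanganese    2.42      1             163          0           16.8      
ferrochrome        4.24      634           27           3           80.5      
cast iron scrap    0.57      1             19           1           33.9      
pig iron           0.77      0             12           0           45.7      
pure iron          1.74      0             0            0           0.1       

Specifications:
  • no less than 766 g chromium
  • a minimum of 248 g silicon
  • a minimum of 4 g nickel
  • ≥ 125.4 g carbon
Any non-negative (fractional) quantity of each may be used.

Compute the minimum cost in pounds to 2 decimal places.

£8.42

Let x1 = kg of silicomanganese, x2 = kg of ferrochrome, x3 = kg of cast iron scrap, x4 = kg of pig iron, x5 = kg of pure iron.
min 2.42x1 + 4.24x2 + 0.57x3 + 0.77x4 + 1.74x5 with:
  1x1 + 634x2 + 1x3 ≥ 766   (chromium)
  163x1 + 27x2 + 19x3 + 12x4 ≥ 248   (silicon)
  3x2 + 1x3 ≥ 4   (nickel)
  16.8x1 + 80.5x2 + 33.9x3 + 45.7x4 + 0.1x5 ≥ 125.4   (carbon)
  x1, x2, x3, x4, x5 ≥ 0.
At the optimum only silicomanganese, ferrochrome, cast iron scrap are positive (pig iron, pure iron = 0). There the chromium, silicon, nickel constraints are tight.
That vertex is x1 = 1.277, x2 = 1.206, x3 = 0.3833.
Hence cost = 2.42·1.277 + 4.24·1.206 + 0.57·0.3833 = £8.4223.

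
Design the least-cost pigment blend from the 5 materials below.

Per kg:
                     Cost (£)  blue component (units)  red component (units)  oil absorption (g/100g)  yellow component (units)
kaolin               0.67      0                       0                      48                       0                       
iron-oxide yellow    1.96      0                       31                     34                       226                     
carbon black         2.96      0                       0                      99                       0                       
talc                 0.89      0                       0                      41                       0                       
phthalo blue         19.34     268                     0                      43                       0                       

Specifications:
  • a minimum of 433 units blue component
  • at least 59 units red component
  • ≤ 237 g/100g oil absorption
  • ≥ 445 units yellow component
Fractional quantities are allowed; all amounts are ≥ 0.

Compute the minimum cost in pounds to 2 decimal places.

Set it up as a linear program. Let x1 = kg of kaolin, x2 = kg of iron-oxide yellow, x3 = kg of carbon black, x4 = kg of talc, x5 = kg of phthalo blue.
Minimise 0.67x1 + 1.96x2 + 2.96x3 + 0.89x4 + 19.34x5 with:
  268x5 ≥ 433   (blue component)
  31x2 ≥ 59   (red component)
  48x1 + 34x2 + 99x3 + 41x4 + 43x5 ≤ 237   (oil absorption)
  226x2 ≥ 445   (yellow component)
  x1, x2, x3, x4, x5 ≥ 0.
The cheapest feasible vertex uses only iron-oxide yellow, phthalo blue; kaolin, carbon black, talc are not used. There the blue component and yellow component constraints are tight.
That vertex is x2 = 1.969, x5 = 1.616.
Hence cost = 1.96·1.969 + 19.34·1.616 = £35.1127.

£35.11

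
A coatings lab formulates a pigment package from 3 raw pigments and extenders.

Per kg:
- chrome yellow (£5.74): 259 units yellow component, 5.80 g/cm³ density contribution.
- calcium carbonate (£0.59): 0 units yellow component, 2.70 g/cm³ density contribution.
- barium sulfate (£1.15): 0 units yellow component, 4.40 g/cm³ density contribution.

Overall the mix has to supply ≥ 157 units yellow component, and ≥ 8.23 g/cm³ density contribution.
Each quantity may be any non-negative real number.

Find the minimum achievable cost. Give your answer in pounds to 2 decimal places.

This is a linear program. Let x1 = kg of chrome yellow, x2 = kg of calcium carbonate, x3 = kg of barium sulfate.
Minimize 5.74x1 + 0.59x2 + 1.15x3 subject to:
  259x1 ≥ 157   (yellow component)
  5.8x1 + 2.7x2 + 4.4x3 ≥ 8.23   (density contribution)
  x1, x2, x3 ≥ 0.
The optimal basis is {chrome yellow, calcium carbonate}; barium sulfate drops out. Binding constraints: yellow component and density contribution.
Solving gives x1 = 0.6062, x2 = 1.746.
Total cost: 5.74·0.6062 + 0.59·1.746 = 4.5097.

£4.51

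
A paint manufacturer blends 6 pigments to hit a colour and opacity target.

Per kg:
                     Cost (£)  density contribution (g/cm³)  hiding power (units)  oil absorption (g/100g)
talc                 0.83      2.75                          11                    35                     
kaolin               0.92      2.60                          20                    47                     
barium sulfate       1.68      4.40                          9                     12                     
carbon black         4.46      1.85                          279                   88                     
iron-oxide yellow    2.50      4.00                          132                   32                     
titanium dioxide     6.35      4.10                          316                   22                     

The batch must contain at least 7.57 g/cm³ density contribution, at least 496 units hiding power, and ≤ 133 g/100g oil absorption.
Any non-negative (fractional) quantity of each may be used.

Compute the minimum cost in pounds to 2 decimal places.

Treat it as an LP. Let x1 = kg of talc, x2 = kg of kaolin, x3 = kg of barium sulfate, x4 = kg of carbon black, x5 = kg of iron-oxide yellow, x6 = kg of titanium dioxide.
Minimise 0.83x1 + 0.92x2 + 1.68x3 + 4.46x4 + 2.5x5 + 6.35x6 s.t.:
  2.75x1 + 2.6x2 + 4.4x3 + 1.85x4 + 4x5 + 4.1x6 ≥ 7.57   (density contribution)
  11x1 + 20x2 + 9x3 + 279x4 + 132x5 + 316x6 ≥ 496   (hiding power)
  35x1 + 47x2 + 12x3 + 88x4 + 32x5 + 22x6 ≤ 133   (oil absorption)
  x1, x2, x3, x4, x5, x6 ≥ 0.
The optimal basis is {carbon black, iron-oxide yellow, titanium dioxide}; talc, kaolin, barium sulfate drop out. Binding constraints: density contribution, hiding power, oil absorption.
So carbon black = 1.011 kg, iron-oxide yellow = 1.278 kg, titanium dioxide = 0.1433 kg.
Hence cost = 4.46·1.011 + 2.5·1.278 + 6.35·0.1433 = £8.6140.

£8.61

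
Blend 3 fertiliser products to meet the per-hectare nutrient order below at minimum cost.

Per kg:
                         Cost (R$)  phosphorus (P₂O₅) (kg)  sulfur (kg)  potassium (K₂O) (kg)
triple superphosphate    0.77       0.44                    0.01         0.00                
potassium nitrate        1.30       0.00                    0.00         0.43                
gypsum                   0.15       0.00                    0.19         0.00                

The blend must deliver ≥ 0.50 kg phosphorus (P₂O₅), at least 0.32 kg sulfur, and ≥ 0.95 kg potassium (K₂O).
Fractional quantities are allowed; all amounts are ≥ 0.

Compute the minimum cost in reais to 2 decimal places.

R$3.99

Let x1 = kg of triple superphosphate, x2 = kg of potassium nitrate, x3 = kg of gypsum.
Minimize 0.77x1 + 1.3x2 + 0.15x3 with:
  0.44x1 ≥ 0.5   (phosphorus (P₂O₅))
  0.01x1 + 0.19x3 ≥ 0.32   (sulfur)
  0.43x2 ≥ 0.95   (potassium (K₂O))
  x1, x2, x3 ≥ 0.
All 3 inputs are positive at the optimum. Binding constraints: phosphorus (P₂O₅), sulfur, potassium (K₂O).
That vertex is x1 = 1.136, x2 = 2.209, x3 = 1.624.
Hence cost = 0.77·1.136 + 1.3·2.209 + 0.15·1.624 = R$3.9900.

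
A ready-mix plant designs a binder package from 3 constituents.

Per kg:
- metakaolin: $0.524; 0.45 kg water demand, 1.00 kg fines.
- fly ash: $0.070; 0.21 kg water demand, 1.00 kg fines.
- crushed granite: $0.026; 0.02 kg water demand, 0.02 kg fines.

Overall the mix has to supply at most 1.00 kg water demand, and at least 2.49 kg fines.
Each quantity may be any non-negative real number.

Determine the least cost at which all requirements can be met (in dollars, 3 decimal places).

$0.174

This is a linear program. Let x1 = kg of metakaolin, x2 = kg of fly ash, x3 = kg of crushed granite.
min 0.524x1 + 0.07x2 + 0.026x3 s.t.:
  0.45x1 + 0.21x2 + 0.02x3 ≤ 1   (water demand)
  1x1 + 1x2 + 0.02x3 ≥ 2.49   (fines)
  x1, x2, x3 ≥ 0.
At the optimum only fly ash is positive (metakaolin, crushed granite = 0). The fines requirement is met with equality.
So fly ash = 2.49 kg.
Hence cost = 0.07·2.49 = $0.17430.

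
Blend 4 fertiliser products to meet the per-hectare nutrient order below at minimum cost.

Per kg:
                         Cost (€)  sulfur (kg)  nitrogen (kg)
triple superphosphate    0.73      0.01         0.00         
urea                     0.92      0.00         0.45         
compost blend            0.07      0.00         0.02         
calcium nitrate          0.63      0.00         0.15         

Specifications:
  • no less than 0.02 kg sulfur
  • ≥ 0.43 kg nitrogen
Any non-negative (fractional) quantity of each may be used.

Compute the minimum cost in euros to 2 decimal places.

€2.34

Let x1 = kg of triple superphosphate, x2 = kg of urea, x3 = kg of compost blend, x4 = kg of calcium nitrate.
Minimise 0.73x1 + 0.92x2 + 0.07x3 + 0.63x4 s.t.:
  0.01x1 ≥ 0.02   (sulfur)
  0.45x2 + 0.02x3 + 0.15x4 ≥ 0.43   (nitrogen)
  x1, x2, x3, x4 ≥ 0.
The cheapest feasible vertex uses only triple superphosphate, urea; compost blend, calcium nitrate are not used. There the sulfur and nitrogen constraints are tight.
Optimal quantities: triple superphosphate = 2 kg, urea = 0.9556 kg.
Total cost: 0.73·2 + 0.92·0.9556 = 2.3392.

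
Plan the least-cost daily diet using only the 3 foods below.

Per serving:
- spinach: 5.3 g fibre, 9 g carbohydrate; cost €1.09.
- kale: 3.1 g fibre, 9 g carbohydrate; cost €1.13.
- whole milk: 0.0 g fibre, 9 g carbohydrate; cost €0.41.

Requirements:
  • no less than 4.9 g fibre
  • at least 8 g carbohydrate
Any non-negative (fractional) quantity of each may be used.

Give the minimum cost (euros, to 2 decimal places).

Treat it as an LP. Let x1 = servings of spinach, x2 = servings of kale, x3 = servings of whole milk.
Minimize 1.09x1 + 1.13x2 + 0.41x3 with:
  5.3x1 + 3.1x2 ≥ 4.9   (fibre)
  9x1 + 9x2 + 9x3 ≥ 8   (carbohydrate)
  x1, x2, x3 ≥ 0.
The minimum-cost mix takes nothing from kale, whole milk — only spinach. The fibre requirement is met with equality.
Optimal quantities: spinach = 0.9245 servings.
Objective = 1.09·0.9245 = 1.0077.

€1.01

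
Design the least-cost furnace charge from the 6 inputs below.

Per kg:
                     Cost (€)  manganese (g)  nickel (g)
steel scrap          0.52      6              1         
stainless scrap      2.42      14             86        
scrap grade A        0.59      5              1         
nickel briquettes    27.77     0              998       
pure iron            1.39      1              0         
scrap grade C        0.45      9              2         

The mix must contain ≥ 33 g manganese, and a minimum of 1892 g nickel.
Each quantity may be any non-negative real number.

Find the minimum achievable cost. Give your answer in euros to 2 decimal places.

€52.71

This is a linear program. Let x1 = kg of steel scrap, x2 = kg of stainless scrap, x3 = kg of scrap grade A, x4 = kg of nickel briquettes, x5 = kg of pure iron, x6 = kg of scrap grade C.
Minimize 0.52x1 + 2.42x2 + 0.59x3 + 27.77x4 + 1.39x5 + 0.45x6 s.t.:
  6x1 + 14x2 + 5x3 + 1x5 + 9x6 ≥ 33   (manganese)
  1x1 + 86x2 + 1x3 + 998x4 + 2x6 ≥ 1892   (nickel)
  x1, x2, x3, x4, x5, x6 ≥ 0.
The optimal basis is {stainless scrap, nickel briquettes}; steel scrap, scrap grade A, pure iron, scrap grade C drop out. There the manganese and nickel constraints are tight.
Optimal quantities: stainless scrap = 2.3571 kg, nickel briquettes = 1.6927 kg.
Cost = 2.42·2.3571 + 27.77·1.6927 = 52.7105.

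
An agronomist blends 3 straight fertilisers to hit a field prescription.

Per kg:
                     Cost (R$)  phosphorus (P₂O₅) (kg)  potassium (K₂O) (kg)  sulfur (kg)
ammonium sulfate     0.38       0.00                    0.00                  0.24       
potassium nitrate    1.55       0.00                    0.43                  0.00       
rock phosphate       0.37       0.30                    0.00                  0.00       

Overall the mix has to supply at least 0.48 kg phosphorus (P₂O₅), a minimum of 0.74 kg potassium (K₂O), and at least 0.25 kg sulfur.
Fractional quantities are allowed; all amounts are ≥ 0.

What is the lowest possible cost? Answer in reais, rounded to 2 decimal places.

R$3.66

Let x1 = kg of ammonium sulfate, x2 = kg of potassium nitrate, x3 = kg of rock phosphate.
min 0.38x1 + 1.55x2 + 0.37x3 with:
  0.3x3 ≥ 0.48   (phosphorus (P₂O₅))
  0.43x2 ≥ 0.74   (potassium (K₂O))
  0.24x1 ≥ 0.25   (sulfur)
  x1, x2, x3 ≥ 0.
All 3 inputs are positive at the optimum. There the phosphorus (P₂O₅), potassium (K₂O), sulfur constraints are tight.
That vertex is x1 = 1.042, x2 = 1.721, x3 = 1.6.
Total cost: 0.38·1.042 + 1.55·1.721 + 0.37·1.6 = 3.6555.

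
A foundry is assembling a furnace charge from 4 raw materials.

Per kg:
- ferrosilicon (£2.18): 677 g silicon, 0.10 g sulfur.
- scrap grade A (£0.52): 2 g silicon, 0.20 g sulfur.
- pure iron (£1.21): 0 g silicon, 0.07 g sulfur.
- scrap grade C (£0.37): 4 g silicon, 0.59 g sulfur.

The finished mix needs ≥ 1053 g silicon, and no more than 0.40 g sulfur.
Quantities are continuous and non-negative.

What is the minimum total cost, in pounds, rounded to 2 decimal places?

This is a linear program. Let x1 = kg of ferrosilicon, x2 = kg of scrap grade A, x3 = kg of pure iron, x4 = kg of scrap grade C.
min 2.18x1 + 0.52x2 + 1.21x3 + 0.37x4 s.t.:
  677x1 + 2x2 + 4x4 ≥ 1053   (silicon)
  0.1x1 + 0.2x2 + 0.07x3 + 0.59x4 ≤ 0.4   (sulfur)
  x1, x2, x3, x4 ≥ 0.
The cheapest feasible vertex uses only ferrosilicon; scrap grade A, pure iron, scrap grade C are not used. Binding constraint: silicon.
That vertex is x1 = 1.555.
Total cost: 2.18·1.555 = 3.3899.

£3.39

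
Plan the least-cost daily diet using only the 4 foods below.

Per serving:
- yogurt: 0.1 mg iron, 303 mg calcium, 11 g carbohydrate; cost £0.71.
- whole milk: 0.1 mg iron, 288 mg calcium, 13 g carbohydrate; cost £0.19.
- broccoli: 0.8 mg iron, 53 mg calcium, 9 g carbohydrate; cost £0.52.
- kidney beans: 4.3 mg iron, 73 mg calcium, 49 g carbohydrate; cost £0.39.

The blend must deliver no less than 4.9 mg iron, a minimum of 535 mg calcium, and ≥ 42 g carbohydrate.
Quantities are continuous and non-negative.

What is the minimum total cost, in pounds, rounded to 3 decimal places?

£0.730

Let x1 = servings of yogurt, x2 = servings of whole milk, x3 = servings of broccoli, x4 = servings of kidney beans.
min 0.71x1 + 0.19x2 + 0.52x3 + 0.39x4 subject to:
  0.1x1 + 0.1x2 + 0.8x3 + 4.3x4 ≥ 4.9   (iron)
  303x1 + 288x2 + 53x3 + 73x4 ≥ 535   (calcium)
  11x1 + 13x2 + 9x3 + 49x4 ≥ 42   (carbohydrate)
  x1, x2, x3, x4 ≥ 0.
The optimal basis is {whole milk, kidney beans}; yogurt, broccoli drop out. The iron and calcium requirements are met with equality.
Optimal quantities: whole milk = 1.578 servings, kidney beans = 1.103 servings.
Hence cost = 0.19·1.578 + 0.39·1.103 = £0.72999.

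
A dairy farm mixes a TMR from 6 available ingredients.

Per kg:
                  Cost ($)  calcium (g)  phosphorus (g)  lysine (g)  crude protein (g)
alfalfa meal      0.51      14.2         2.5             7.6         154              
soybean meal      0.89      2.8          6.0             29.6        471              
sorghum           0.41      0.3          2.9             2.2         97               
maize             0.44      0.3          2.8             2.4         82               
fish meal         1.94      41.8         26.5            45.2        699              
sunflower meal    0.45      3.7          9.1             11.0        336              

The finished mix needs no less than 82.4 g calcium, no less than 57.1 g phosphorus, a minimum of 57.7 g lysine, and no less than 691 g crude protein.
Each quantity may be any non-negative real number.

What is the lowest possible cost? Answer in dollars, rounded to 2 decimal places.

$4.02

Set it up as a linear program. Let x1 = kg of alfalfa meal, x2 = kg of soybean meal, x3 = kg of sorghum, x4 = kg of maize, x5 = kg of fish meal, x6 = kg of sunflower meal.
Minimize 0.51x1 + 0.89x2 + 0.41x3 + 0.44x4 + 1.94x5 + 0.45x6 with:
  14.2x1 + 2.8x2 + 0.3x3 + 0.3x4 + 41.8x5 + 3.7x6 ≥ 82.4   (calcium)
  2.5x1 + 6x2 + 2.9x3 + 2.8x4 + 26.5x5 + 9.1x6 ≥ 57.1   (phosphorus)
  7.6x1 + 29.6x2 + 2.2x3 + 2.4x4 + 45.2x5 + 11x6 ≥ 57.7   (lysine)
  154x1 + 471x2 + 97x3 + 82x4 + 699x5 + 336x6 ≥ 691   (crude protein)
  x1, x2, x3, x4, x5, x6 ≥ 0.
The optimal basis is {fish meal, sunflower meal}; alfalfa meal, soybean meal, sorghum, maize drop out. The calcium and phosphorus requirements are met with equality.
Optimal quantities: fish meal = 1.9076 kg, sunflower meal = 0.71965 kg.
Objective = 1.94·1.9076 + 0.45·0.71965 = 4.0246.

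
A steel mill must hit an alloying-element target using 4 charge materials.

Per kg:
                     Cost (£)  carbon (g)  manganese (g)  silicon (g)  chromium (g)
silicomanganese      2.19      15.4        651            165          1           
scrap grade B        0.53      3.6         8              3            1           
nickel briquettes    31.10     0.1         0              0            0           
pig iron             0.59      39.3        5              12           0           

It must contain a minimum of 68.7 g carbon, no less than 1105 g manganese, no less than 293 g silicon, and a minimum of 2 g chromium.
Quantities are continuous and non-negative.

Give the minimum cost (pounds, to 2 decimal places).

£4.49

Set it up as a linear program. Let x1 = kg of silicomanganese, x2 = kg of scrap grade B, x3 = kg of nickel briquettes, x4 = kg of pig iron.
Minimise 2.19x1 + 0.53x2 + 31.1x3 + 0.59x4 subject to:
  15.4x1 + 3.6x2 + 0.1x3 + 39.3x4 ≥ 68.7   (carbon)
  651x1 + 8x2 + 5x4 ≥ 1105   (manganese)
  165x1 + 3x2 + 12x4 ≥ 293   (silicon)
  1x1 + 1x2 ≥ 2   (chromium)
  x1, x2, x3, x4 ≥ 0.
The optimal basis is {silicomanganese, scrap grade B, pig iron}; nickel briquettes drops out. There the carbon, silicon, chromium constraints are tight.
That vertex is x1 = 1.693, x2 = 0.3067, x4 = 1.056.
Cost = 2.19·1.693 + 0.53·0.3067 + 0.59·1.056 = 4.4933.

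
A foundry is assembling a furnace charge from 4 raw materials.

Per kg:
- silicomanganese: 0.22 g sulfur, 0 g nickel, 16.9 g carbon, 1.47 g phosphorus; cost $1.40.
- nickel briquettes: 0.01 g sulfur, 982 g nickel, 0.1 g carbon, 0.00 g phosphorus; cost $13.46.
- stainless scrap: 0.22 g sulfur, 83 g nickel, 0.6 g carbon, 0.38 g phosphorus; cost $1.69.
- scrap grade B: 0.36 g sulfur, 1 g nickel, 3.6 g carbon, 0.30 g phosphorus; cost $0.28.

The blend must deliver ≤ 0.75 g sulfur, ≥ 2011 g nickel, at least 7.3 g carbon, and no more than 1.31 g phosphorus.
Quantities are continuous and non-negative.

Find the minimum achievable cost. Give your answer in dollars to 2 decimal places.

$28.09

Let x1 = kg of silicomanganese, x2 = kg of nickel briquettes, x3 = kg of stainless scrap, x4 = kg of scrap grade B.
min 1.4x1 + 13.46x2 + 1.69x3 + 0.28x4 with:
  0.22x1 + 0.01x2 + 0.22x3 + 0.36x4 ≤ 0.75   (sulfur)
  982x2 + 83x3 + 1x4 ≥ 2011   (nickel)
  16.9x1 + 0.1x2 + 0.6x3 + 3.6x4 ≥ 7.3   (carbon)
  1.47x1 + 0.38x3 + 0.3x4 ≤ 1.31   (phosphorus)
  x1, x2, x3, x4 ≥ 0.
The minimum-cost mix takes nothing from silicomanganese, stainless scrap — only nickel briquettes, scrap grade B. Binding constraints: nickel and carbon.
Solving gives x2 = 2.046, x4 = 1.971.
Hence cost = 13.46·2.046 + 0.28·1.971 = $28.0910.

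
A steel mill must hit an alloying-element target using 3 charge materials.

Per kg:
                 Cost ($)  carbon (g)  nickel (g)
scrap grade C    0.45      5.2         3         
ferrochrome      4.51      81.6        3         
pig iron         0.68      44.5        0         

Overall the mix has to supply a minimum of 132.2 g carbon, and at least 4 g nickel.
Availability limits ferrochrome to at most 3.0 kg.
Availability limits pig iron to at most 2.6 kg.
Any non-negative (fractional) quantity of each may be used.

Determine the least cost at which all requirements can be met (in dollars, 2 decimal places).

Treat it as an LP. Let x1 = kg of scrap grade C, x2 = kg of ferrochrome, x3 = kg of pig iron.
Minimize 0.45x1 + 4.51x2 + 0.68x3 s.t.:
  5.2x1 + 81.6x2 + 44.5x3 ≥ 132.2   (carbon)
  3x1 + 3x2 ≥ 4   (nickel)
  x2 ≤ 3
  x3 ≤ 2.6
  x1, x2, x3 ≥ 0.
The optimal mix uses every input. The carbon, nickel, the pig iron cap requirements are met with equality.
That vertex is x1 = 1.208, x2 = 0.1252, x3 = 2.6.
Total cost: 0.45·1.208 + 4.51·0.1252 + 0.68·2.6 = 2.8763.

$2.88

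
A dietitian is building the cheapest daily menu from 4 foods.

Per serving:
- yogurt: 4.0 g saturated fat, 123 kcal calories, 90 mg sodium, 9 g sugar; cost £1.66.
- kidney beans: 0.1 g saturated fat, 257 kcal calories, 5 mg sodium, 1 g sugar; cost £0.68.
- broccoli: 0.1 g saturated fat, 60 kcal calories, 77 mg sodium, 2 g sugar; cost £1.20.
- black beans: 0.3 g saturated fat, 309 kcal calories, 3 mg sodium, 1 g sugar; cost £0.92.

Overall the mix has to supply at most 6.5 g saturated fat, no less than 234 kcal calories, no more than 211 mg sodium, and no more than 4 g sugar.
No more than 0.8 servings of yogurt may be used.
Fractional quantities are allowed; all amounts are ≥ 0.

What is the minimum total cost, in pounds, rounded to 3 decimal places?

£0.619

Let x1 = servings of yogurt, x2 = servings of kidney beans, x3 = servings of broccoli, x4 = servings of black beans.
min 1.66x1 + 0.68x2 + 1.2x3 + 0.92x4 subject to:
  4x1 + 0.1x2 + 0.1x3 + 0.3x4 ≤ 6.5   (saturated fat)
  123x1 + 257x2 + 60x3 + 309x4 ≥ 234   (calories)
  90x1 + 5x2 + 77x3 + 3x4 ≤ 211   (sodium)
  9x1 + 1x2 + 2x3 + 1x4 ≤ 4   (sugar)
  x1 ≤ 0.8
  x1, x2, x3, x4 ≥ 0.
The minimum-cost mix takes nothing from yogurt, broccoli, black beans — only kidney beans. The calories requirement is met with equality.
So kidney beans = 0.9105 servings.
Hence cost = 0.68·0.9105 = £0.61914.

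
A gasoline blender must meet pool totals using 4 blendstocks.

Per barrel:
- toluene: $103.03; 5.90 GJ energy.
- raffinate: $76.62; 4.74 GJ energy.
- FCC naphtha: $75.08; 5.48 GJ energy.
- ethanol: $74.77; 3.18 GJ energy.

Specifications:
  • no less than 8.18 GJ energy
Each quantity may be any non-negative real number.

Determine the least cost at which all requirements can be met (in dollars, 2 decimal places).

$112.07

Let x1 = barrels of toluene, x2 = barrels of raffinate, x3 = barrels of FCC naphtha, x4 = barrels of ethanol.
Minimize 103.03x1 + 76.62x2 + 75.08x3 + 74.77x4 s.t.:
  5.9x1 + 4.74x2 + 5.48x3 + 3.18x4 ≥ 8.18   (energy)
  x1, x2, x3, x4 ≥ 0.
At the optimum only FCC naphtha is positive (toluene, raffinate, ethanol = 0). There the energy constraint is tight.
Solving gives x3 = 1.4927.
Hence cost = 75.08·1.4927 = $112.0719.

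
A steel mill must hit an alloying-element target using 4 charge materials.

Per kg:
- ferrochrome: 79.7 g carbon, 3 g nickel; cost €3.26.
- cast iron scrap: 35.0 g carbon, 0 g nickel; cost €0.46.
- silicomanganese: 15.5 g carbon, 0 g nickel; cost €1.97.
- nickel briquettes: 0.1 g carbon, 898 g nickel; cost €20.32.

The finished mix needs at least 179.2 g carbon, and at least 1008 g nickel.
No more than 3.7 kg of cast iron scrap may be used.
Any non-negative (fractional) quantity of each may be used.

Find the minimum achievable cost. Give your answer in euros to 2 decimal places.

Set it up as a linear program. Let x1 = kg of ferrochrome, x2 = kg of cast iron scrap, x3 = kg of silicomanganese, x4 = kg of nickel briquettes.
min 3.26x1 + 0.46x2 + 1.97x3 + 20.32x4 s.t.:
  79.7x1 + 35x2 + 15.5x3 + 0.1x4 ≥ 179.2   (carbon)
  3x1 + 898x4 ≥ 1008   (nickel)
  x2 ≤ 3.7
  x1, x2, x3, x4 ≥ 0.
The minimum-cost mix takes nothing from silicomanganese — only ferrochrome, cast iron scrap, nickel briquettes. Binding constraints: carbon, nickel, the cast iron scrap cap.
So ferrochrome = 0.62218 kg, cast iron scrap = 3.7 kg, nickel briquettes = 1.1204 kg.
Objective = 3.26·0.62218 + 0.46·3.7 + 20.32·1.1204 = 26.4968.

€26.50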